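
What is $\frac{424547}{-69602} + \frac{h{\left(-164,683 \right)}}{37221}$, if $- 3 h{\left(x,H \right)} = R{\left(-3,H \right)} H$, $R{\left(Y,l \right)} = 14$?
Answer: $- \frac{48071725985}{7771968126} \approx -6.1853$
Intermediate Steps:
$h{\left(x,H \right)} = - \frac{14 H}{3}$
$\frac{424547}{-69602} + \frac{h{\left(-164,683 \right)}}{37221} = \frac{424547}{-69602} + \frac{\left(- \frac{14}{3}\right) 683}{37221} = 424547 \left(- \frac{1}{69602}\right) - \frac{9562}{111663} = - \frac{424547}{69602} - \frac{9562}{111663} = - \frac{48071725985}{7771968126}$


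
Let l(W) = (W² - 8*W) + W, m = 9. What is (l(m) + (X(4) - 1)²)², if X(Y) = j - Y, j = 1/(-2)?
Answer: 37249/16 ≈ 2328.1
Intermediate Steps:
j = -½ ≈ -0.50000
X(Y) = -½ - Y
l(W) = W² - 7*W
(l(m) + (X(4) - 1)²)² = (9*(-7 + 9) + ((-½ - 1*4) - 1)²)² = (9*2 + ((-½ - 4) - 1)²)² = (18 + (-9/2 - 1)²)² = (18 + (-11/2)²)² = (18 + 121/4)² = (193/4)² = 37249/16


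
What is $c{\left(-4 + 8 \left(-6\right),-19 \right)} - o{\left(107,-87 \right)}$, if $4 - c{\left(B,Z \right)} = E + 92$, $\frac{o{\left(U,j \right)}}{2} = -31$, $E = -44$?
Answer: $18$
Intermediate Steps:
$o{\left(U,j \right)} = -62$ ($o{\left(U,j \right)} = 2 \left(-31\right) = -62$)
$c{\left(B,Z \right)} = -44$ ($c{\left(B,Z \right)} = 4 - \left(-44 + 92\right) = 4 - 48 = -44$)
$c{\left(-4 + 8 \left(-6\right),-19 \right)} - o{\left(107,-87 \right)} = -44 - -62 = -44 + 62 = 18$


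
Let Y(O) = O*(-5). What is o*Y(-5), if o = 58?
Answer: 1450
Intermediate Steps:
Y(O) = -5*O
o*Y(-5) = 58*(-5*(-5)) = 58*25 = 1450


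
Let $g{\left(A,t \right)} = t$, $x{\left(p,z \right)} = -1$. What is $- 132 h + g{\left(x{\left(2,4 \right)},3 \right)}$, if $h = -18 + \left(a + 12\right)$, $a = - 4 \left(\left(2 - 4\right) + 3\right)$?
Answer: $1323$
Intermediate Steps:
$a = -4$ ($a = - 4 \left(-2 + 3\right) = \left(-4\right) 1 = -4$)
$h = -10$ ($h = -18 + \left(-4 + 12\right) = -18 + 8 = -10$)
$- 132 h + g{\left(x{\left(2,4 \right)},3 \right)} = \left(-132\right) \left(-10\right) + 3 = 1320 + 3 = 1323$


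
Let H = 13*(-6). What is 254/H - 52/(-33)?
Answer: -721/429 ≈ -1.6807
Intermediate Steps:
H = -78
254/H - 52/(-33) = 254/(-78) - 52/(-33) = 254*(-1/78) - 52*(-1/33) = -127/39 + 52/33 = -721/429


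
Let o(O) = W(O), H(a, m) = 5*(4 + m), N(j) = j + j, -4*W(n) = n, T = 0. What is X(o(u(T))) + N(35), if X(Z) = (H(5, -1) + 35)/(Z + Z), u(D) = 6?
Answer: 160/3 ≈ 53.333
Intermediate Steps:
W(n) = -n/4
N(j) = 2*j
H(a, m) = 20 + 5*m
o(O) = -O/4
X(Z) = 25/Z (X(Z) = ((20 + 5*(-1)) + 35)/(Z + Z) = ((20 - 5) + 35)/((2*Z)) = (15 + 35)*(1/(2*Z)) = 50*(1/(2*Z)) = 25/Z)
X(o(u(T))) + N(35) = 25/((-¼*6)) + 2*35 = 25/(-3/2) + 70 = 25*(-⅔) + 70 = -50/3 + 70 = 160/3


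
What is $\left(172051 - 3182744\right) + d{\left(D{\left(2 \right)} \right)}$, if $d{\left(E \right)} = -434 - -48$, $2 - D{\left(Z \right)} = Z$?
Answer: $-3011079$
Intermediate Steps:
$D{\left(Z \right)} = 2 - Z$
$d{\left(E \right)} = -386$ ($d{\left(E \right)} = -434 + 48 = -386$)
$\left(172051 - 3182744\right) + d{\left(D{\left(2 \right)} \right)} = \left(172051 - 3182744\right) - 386 = -3010693 - 386 = -3011079$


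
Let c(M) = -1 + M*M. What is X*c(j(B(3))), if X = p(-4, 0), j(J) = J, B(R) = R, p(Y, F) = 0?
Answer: 0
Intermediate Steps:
X = 0
c(M) = -1 + M²
X*c(j(B(3))) = 0*(-1 + 3²) = 0*(-1 + 9) = 0*8 = 0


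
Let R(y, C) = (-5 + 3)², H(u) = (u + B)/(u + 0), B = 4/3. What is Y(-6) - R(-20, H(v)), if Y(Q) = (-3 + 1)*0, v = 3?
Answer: -4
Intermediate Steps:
B = 4/3 (B = 4*(⅓) = 4/3 ≈ 1.3333)
Y(Q) = 0 (Y(Q) = -2*0 = 0)
H(u) = (4/3 + u)/u (H(u) = (u + 4/3)/(u + 0) = (4/3 + u)/u)
R(y, C) = 4 (R(y, C) = (-2)² = 4)
Y(-6) - R(-20, H(v)) = 0 - 1*4 = 0 - 4 = -4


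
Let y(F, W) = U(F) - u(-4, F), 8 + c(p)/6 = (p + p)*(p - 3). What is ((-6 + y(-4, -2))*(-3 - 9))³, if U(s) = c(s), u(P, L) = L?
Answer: -40424237568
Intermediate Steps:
c(p) = -48 + 12*p*(-3 + p) (c(p) = -48 + 6*((p + p)*(p - 3)) = -48 + 6*((2*p)*(-3 + p)) = -48 + 6*(2*p*(-3 + p)) = -48 + 12*p*(-3 + p))
U(s) = -48 - 36*s + 12*s²
y(F, W) = -48 - 37*F + 12*F² (y(F, W) = (-48 - 36*F + 12*F²) - F = -48 - 37*F + 12*F²)
((-6 + y(-4, -2))*(-3 - 9))³ = ((-6 + (-48 - 37*(-4) + 12*(-4)²))*(-3 - 9))³ = ((-6 + (-48 + 148 + 12*16))*(-12))³ = ((-6 + (-48 + 148 + 192))*(-12))³ = ((-6 + 292)*(-12))³ = (286*(-12))³ = (-3432)³ = -40424237568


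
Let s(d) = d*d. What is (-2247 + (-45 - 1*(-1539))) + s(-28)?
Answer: 31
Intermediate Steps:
s(d) = d²
(-2247 + (-45 - 1*(-1539))) + s(-28) = (-2247 + (-45 - 1*(-1539))) + (-28)² = (-2247 + (-45 + 1539)) + 784 = (-2247 + 1494) + 784 = -753 + 784 = 31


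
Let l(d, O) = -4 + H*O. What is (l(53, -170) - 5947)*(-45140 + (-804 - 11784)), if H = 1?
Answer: 353353088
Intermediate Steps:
l(d, O) = -4 + O (l(d, O) = -4 + 1*O = -4 + O)
(l(53, -170) - 5947)*(-45140 + (-804 - 11784)) = ((-4 - 170) - 5947)*(-45140 + (-804 - 11784)) = (-174 - 5947)*(-45140 - 12588) = -6121*(-57728) = 353353088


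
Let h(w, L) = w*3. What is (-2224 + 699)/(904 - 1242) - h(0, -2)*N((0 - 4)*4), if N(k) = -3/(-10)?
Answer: 1525/338 ≈ 4.5118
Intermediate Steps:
N(k) = 3/10 (N(k) = -3*(-⅒) = 3/10)
h(w, L) = 3*w
(-2224 + 699)/(904 - 1242) - h(0, -2)*N((0 - 4)*4) = (-2224 + 699)/(904 - 1242) - 3*0*3/10 = -1525/(-338) - 0*3/10 = -1525*(-1/338) - 1*0 = 1525/338 + 0 = 1525/338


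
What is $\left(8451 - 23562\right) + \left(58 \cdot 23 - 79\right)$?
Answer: $-13856$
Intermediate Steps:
$\left(8451 - 23562\right) + \left(58 \cdot 23 - 79\right) = -15111 + \left(1334 - 79\right) = -15111 + 1255 = -13856$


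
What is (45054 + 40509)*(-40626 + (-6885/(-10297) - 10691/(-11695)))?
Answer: -418585409244030744/120423415 ≈ -3.4759e+9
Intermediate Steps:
(45054 + 40509)*(-40626 + (-6885/(-10297) - 10691/(-11695))) = 85563*(-40626 + (-6885*(-1/10297) - 10691*(-1/11695))) = 85563*(-40626 + (6885/10297 + 10691/11695)) = 85563*(-40626 + 190605302/120423415) = 85563*(-4892131052488/120423415) = -418585409244030744/120423415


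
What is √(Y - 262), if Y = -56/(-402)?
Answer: I*√10579434/201 ≈ 16.182*I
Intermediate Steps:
Y = 28/201 (Y = -56*(-1/402) = 28/201 ≈ 0.13930)
√(Y - 262) = √(28/201 - 262) = √(-52634/201) = I*√10579434/201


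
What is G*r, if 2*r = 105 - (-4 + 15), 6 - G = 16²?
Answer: -11750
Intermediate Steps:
G = -250 (G = 6 - 1*16² = 6 - 1*256 = 6 - 256 = -250)
r = 47 (r = (105 - (-4 + 15))/2 = (105 - 1*11)/2 = (105 - 11)/2 = (½)*94 = 47)
G*r = -250*47 = -11750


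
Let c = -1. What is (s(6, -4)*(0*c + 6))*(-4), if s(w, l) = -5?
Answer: 120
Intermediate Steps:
(s(6, -4)*(0*c + 6))*(-4) = -5*(0*(-1) + 6)*(-4) = -5*(0 + 6)*(-4) = -5*6*(-4) = -30*(-4) = 120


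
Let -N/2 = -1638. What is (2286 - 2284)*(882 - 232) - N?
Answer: -1976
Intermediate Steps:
N = 3276 (N = -2*(-1638) = 3276)
(2286 - 2284)*(882 - 232) - N = (2286 - 2284)*(882 - 232) - 1*3276 = 2*650 - 3276 = 1300 - 3276 = -1976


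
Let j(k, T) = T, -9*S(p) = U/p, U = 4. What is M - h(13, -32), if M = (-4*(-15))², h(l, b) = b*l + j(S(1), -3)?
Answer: 4019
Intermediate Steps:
S(p) = -4/(9*p)
h(l, b) = -3 + b*l (h(l, b) = b*l - 3 = -3 + b*l)
M = 3600 (M = 60² = 3600)
M - h(13, -32) = 3600 - (-3 - 32*13) = 3600 - (-3 - 416) = 3600 - 1*(-419) = 3600 + 419 = 4019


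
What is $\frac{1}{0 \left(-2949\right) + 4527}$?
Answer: $\frac{1}{4527} \approx 0.0002209$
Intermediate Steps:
$\frac{1}{0 \left(-2949\right) + 4527} = \frac{1}{0 + 4527} = \frac{1}{4527}$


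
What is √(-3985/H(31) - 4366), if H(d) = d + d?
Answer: I*√17029974/62 ≈ 66.56*I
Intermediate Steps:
H(d) = 2*d
√(-3985/H(31) - 4366) = √(-3985/(2*31) - 4366) = √(-3985/62 - 4366) = √(-274677/62) = I*√17029974/62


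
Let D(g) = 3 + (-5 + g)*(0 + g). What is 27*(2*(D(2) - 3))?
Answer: -324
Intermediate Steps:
D(g) = 3 + g*(-5 + g) (D(g) = 3 + (-5 + g)*g = 3 + g*(-5 + g))
27*(2*(D(2) - 3)) = 27*(2*((3 + 2² - 5*2) - 3)) = 27*(2*((3 + 4 - 10) - 3)) = 27*(2*(-3 - 3)) = 27*(2*(-6)) = 27*(-12) = -324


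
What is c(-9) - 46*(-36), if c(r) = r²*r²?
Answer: 8217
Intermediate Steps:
c(r) = r⁴
c(-9) - 46*(-36) = (-9)⁴ - 46*(-36) = 6561 + 1656 = 8217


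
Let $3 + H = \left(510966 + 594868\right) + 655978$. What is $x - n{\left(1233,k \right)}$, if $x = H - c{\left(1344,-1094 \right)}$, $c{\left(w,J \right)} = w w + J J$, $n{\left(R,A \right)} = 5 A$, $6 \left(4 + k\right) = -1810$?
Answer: $- \frac{3719504}{3} \approx -1.2398 \cdot 10^{6}$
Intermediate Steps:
$k = - \frac{917}{3}$ ($k = -4 + \frac{1}{6} \left(-1810\right) = -4 - \frac{905}{3} = - \frac{917}{3} \approx -305.67$)
$c{\left(w,J \right)} = J^{2} + w^{2}$ ($c{\left(w,J \right)} = w^{2} + J^{2} = J^{2} + w^{2}$)
$H = 1761809$ ($H = -3 + \left(\left(510966 + 594868\right) + 655978\right) = -3 + \left(1105834 + 655978\right) = -3 + 1761812 = 1761809$)
$x = -1241363$ ($x = 1761809 - \left(\left(-1094\right)^{2} + 1344^{2}\right) = 1761809 - \left(1196836 + 1806336\right) = 1761809 - 3003172 = -1241363$)
$x - n{\left(1233,k \right)} = -1241363 - 5 \left(- \frac{917}{3}\right) = -1241363 - - \frac{4585}{3} = -1241363 + \frac{4585}{3} = - \frac{3719504}{3}$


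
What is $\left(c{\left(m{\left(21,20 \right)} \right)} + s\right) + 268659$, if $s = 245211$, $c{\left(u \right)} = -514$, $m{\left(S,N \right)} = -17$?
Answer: $513356$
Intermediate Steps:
$\left(c{\left(m{\left(21,20 \right)} \right)} + s\right) + 268659 = \left(-514 + 245211\right) + 268659 = 244697 + 268659 = 513356$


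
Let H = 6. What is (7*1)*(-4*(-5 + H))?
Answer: -28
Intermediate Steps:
(7*1)*(-4*(-5 + H)) = (7*1)*(-4*(-5 + 6)) = 7*(-4*1) = 7*(-4) = -28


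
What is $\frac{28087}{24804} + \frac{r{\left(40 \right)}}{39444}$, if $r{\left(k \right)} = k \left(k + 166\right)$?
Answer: $\frac{109354049}{81530748} \approx 1.3413$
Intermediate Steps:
$r{\left(k \right)} = k \left(166 + k\right)$
$\frac{28087}{24804} + \frac{r{\left(40 \right)}}{39444} = \frac{28087}{24804} + \frac{40 \left(166 + 40\right)}{39444} = 28087 \cdot \frac{1}{24804} + 40 \cdot 206 \cdot \frac{1}{39444} = \frac{28087}{24804} + 8240 \cdot \frac{1}{39444} = \frac{28087}{24804} + \frac{2060}{9861} = \frac{109354049}{81530748}$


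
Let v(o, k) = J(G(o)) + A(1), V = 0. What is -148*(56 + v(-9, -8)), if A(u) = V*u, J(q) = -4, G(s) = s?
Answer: -7696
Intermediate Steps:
A(u) = 0 (A(u) = 0*u = 0)
v(o, k) = -4 (v(o, k) = -4 + 0 = -4)
-148*(56 + v(-9, -8)) = -148*(56 - 4) = -148*52 = -7696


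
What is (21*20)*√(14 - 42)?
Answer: 840*I*√7 ≈ 2222.4*I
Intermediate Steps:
(21*20)*√(14 - 42) = 420*√(-28) = 420*(2*I*√7) = 840*I*√7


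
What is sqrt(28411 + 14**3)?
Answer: sqrt(31155) ≈ 176.51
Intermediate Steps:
sqrt(28411 + 14**3) = sqrt(28411 + 2744) = sqrt(31155)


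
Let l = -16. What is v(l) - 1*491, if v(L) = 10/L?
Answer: -3933/8 ≈ -491.63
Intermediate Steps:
v(l) - 1*491 = 10/(-16) - 1*491 = 10*(-1/16) - 491 = -5/8 - 491 = -3933/8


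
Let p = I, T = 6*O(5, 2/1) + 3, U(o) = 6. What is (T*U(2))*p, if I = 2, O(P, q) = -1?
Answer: -36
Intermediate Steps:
T = -3 (T = 6*(-1) + 3 = -6 + 3 = -3)
p = 2
(T*U(2))*p = -3*6*2 = -18*2 = -36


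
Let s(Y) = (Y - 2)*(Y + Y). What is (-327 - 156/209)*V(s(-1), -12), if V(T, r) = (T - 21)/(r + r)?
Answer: -342495/1672 ≈ -204.84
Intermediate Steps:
s(Y) = 2*Y*(-2 + Y) (s(Y) = (-2 + Y)*(2*Y) = 2*Y*(-2 + Y))
V(T, r) = (-21 + T)/(2*r) (V(T, r) = (-21 + T)/((2*r)) = (-21 + T)*(1/(2*r)) = (-21 + T)/(2*r))
(-327 - 156/209)*V(s(-1), -12) = (-327 - 156/209)*((1/2)*(-21 + 2*(-1)*(-2 - 1))/(-12)) = (-327 - 156*1/209)*((1/2)*(-1/12)*(-21 + 2*(-1)*(-3))) = (-327 - 156/209)*((1/2)*(-1/12)*(-21 + 6)) = -68499*(-1)*(-15)/(418*12) = -68499/209*5/8 = -342495/1672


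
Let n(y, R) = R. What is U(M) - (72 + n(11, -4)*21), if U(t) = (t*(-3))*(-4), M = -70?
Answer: -828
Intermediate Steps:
U(t) = 12*t (U(t) = -3*t*(-4) = 12*t)
U(M) - (72 + n(11, -4)*21) = 12*(-70) - (72 - 4*21) = -840 - (72 - 84) = -840 - 1*(-12) = -840 + 12 = -828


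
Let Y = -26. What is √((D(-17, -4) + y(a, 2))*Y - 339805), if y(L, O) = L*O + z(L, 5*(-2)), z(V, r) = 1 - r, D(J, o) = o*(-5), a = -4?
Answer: 7*I*√6947 ≈ 583.44*I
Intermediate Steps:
D(J, o) = -5*o
y(L, O) = 11 + L*O (y(L, O) = L*O + (1 - 5*(-2)) = L*O + (1 - 1*(-10)) = L*O + (1 + 10) = L*O + 11 = 11 + L*O)
√((D(-17, -4) + y(a, 2))*Y - 339805) = √((-5*(-4) + (11 - 4*2))*(-26) - 339805) = √((20 + (11 - 8))*(-26) - 339805) = √((20 + 3)*(-26) - 339805) = √(23*(-26) - 339805) = √(-598 - 339805) = √(-340403) = 7*I*√6947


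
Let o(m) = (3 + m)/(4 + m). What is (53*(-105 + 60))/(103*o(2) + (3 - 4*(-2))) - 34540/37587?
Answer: -50721610/1985277 ≈ -25.549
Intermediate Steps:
o(m) = (3 + m)/(4 + m)
(53*(-105 + 60))/(103*o(2) + (3 - 4*(-2))) - 34540/37587 = (53*(-105 + 60))/(103*((3 + 2)/(4 + 2)) + (3 - 4*(-2))) - 34540/37587 = (53*(-45))/(103*(5/6) + (3 + 8)) - 34540*1/37587 = -2385/(103*((⅙)*5) + 11) - 3140/3417 = -2385/(103*(⅚) + 11) - 3140/3417 = -2385/(515/6 + 11) - 3140/3417 = -2385/581/6 - 3140/3417 = -2385*6/581 - 3140/3417 = -14310/581 - 3140/3417 = -50721610/1985277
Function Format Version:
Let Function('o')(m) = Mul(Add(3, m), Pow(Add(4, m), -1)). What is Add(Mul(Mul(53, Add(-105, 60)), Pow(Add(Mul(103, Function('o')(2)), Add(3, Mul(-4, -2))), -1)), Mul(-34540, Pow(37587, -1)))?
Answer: Rational(-50721610, 1985277) ≈ -25.549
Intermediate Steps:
Function('o')(m) = Mul(Pow(Add(4, m), -1), Add(3, m))
Add(Mul(Mul(53, Add(-105, 60)), Pow(Add(Mul(103, Function('o')(2)), Add(3, Mul(-4, -2))), -1)), Mul(-34540, Pow(37587, -1))) = Add(Mul(Mul(53, Add(-105, 60)), Pow(Add(Mul(103, Mul(Pow(Add(4, 2), -1), Add(3, 2))), Add(3, Mul(-4, -2))), -1)), Mul(-34540, Pow(37587, -1))) = Add(Mul(Mul(53, -45), Pow(Add(Mul(103, Mul(Pow(6, -1), 5)), Add(3, 8)), -1)), Mul(-34540, Rational(1, 37587))) = Add(Mul(-2385, Pow(Add(Mul(103, Mul(Rational(1, 6), 5)), 11), -1)), Rational(-3140, 3417)) = Add(Mul(-2385, Pow(Add(Mul(103, Rational(5, 6)), 11), -1)), Rational(-3140, 3417)) = Add(Mul(-2385, Pow(Add(Rational(515, 6), 11), -1)), Rational(-3140, 3417)) = Add(Mul(-2385, Pow(Rational(581, 6), -1)), Rational(-3140, 3417)) = Add(Mul(-2385, Rational(6, 581)), Rational(-3140, 3417)) = Add(Rational(-14310, 581), Rational(-3140, 3417)) = Rational(-50721610, 1985277)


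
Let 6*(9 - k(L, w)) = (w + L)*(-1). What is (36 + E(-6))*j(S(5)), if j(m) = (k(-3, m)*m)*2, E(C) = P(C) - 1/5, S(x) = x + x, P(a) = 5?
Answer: 8296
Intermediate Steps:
S(x) = 2*x
k(L, w) = 9 + L/6 + w/6 (k(L, w) = 9 - (w + L)*(-1)/6 = 9 - (L + w)*(-1)/6 = 9 - (-L - w)/6 = 9 + (L/6 + w/6) = 9 + L/6 + w/6)
E(C) = 24/5 (E(C) = 5 - 1/5 = 24/5)
j(m) = 2*m*(17/2 + m/6) (j(m) = ((9 + (1/6)*(-3) + m/6)*m)*2 = ((9 - 1/2 + m/6)*m)*2 = ((17/2 + m/6)*m)*2 = (m*(17/2 + m/6))*2 = 2*m*(17/2 + m/6))
(36 + E(-6))*j(S(5)) = (36 + 24/5)*((2*5)*(51 + 2*5)/3) = 204*((1/3)*10*(51 + 10))/5 = 204*((1/3)*10*61)/5 = (204/5)*(610/3) = 8296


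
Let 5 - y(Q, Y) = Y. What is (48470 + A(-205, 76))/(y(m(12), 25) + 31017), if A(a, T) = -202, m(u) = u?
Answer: 48268/30997 ≈ 1.5572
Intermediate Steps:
y(Q, Y) = 5 - Y
(48470 + A(-205, 76))/(y(m(12), 25) + 31017) = (48470 - 202)/((5 - 1*25) + 31017) = 48268/((5 - 25) + 31017) = 48268/(-20 + 31017) = 48268/30997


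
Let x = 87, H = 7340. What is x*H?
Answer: 638580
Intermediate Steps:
x*H = 87*7340 = 638580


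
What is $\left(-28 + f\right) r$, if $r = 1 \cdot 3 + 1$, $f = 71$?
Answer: $172$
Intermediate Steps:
$r = 4$ ($r = 3 + 1 = 4$)
$\left(-28 + f\right) r = \left(-28 + 71\right) 4 = 43 \cdot 4 = 172$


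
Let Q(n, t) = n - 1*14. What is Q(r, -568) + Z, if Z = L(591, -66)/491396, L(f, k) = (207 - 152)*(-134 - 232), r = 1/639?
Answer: -2204200145/157001022 ≈ -14.039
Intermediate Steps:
r = 1/639 ≈ 0.0015649
Q(n, t) = -14 + n (Q(n, t) = n - 14 = -14 + n)
L(f, k) = -20130 (L(f, k) = 55*(-366) = -20130)
Z = -10065/245698 (Z = -20130/491396 = -20130*1/491396 = -10065/245698 ≈ -0.040965)
Q(r, -568) + Z = (-14 + 1/639) - 10065/245698 = -8945/639 - 10065/245698 = -2204200145/157001022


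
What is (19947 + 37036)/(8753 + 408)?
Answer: 56983/9161 ≈ 6.2202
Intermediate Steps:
(19947 + 37036)/(8753 + 408) = 56983/9161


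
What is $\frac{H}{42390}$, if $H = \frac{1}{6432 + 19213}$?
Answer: $\frac{1}{1087091550} \approx 9.1989 \cdot 10^{-10}$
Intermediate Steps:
$H = \frac{1}{25645} \approx 3.8994 \cdot 10^{-5}$
$\frac{H}{42390} = \frac{1}{25645 \cdot 42390} = \frac{1}{25645} \cdot \frac{1}{42390} = \frac{1}{1087091550}$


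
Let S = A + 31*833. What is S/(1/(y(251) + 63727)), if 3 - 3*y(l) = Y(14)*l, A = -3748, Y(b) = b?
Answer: 4142815250/3 ≈ 1.3809e+9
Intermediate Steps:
S = 22075 (S = -3748 + 31*833 = -3748 + 25823 = 22075)
y(l) = 1 - 14*l/3
S/(1/(y(251) + 63727)) = 22075/(1/((1 - 14/3*251) + 63727)) = 22075/(1/((1 - 3514/3) + 63727)) = 22075/(1/(-3511/3 + 63727)) = 22075/(1/(187670/3)) = 22075/(3/187670) = 22075*(187670/3) = 4142815250/3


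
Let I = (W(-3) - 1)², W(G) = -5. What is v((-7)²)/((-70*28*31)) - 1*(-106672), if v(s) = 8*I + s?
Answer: 6481390383/60760 ≈ 1.0667e+5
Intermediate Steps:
I = 36 (I = (-5 - 1)² = (-6)² = 36)
v(s) = 288 + s (v(s) = 8*36 + s = 288 + s)
v((-7)²)/((-70*28*31)) - 1*(-106672) = (288 + (-7)²)/((-70*28*31)) - 1*(-106672) = (288 + 49)/((-1960*31)) + 106672 = 337/(-60760) + 106672 = 337*(-1/60760) + 106672 = -337/60760 + 106672 = 6481390383/60760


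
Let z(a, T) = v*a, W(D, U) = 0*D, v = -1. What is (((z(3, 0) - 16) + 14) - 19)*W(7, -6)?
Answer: 0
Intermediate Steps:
W(D, U) = 0
z(a, T) = -a
(((z(3, 0) - 16) + 14) - 19)*W(7, -6) = (((-1*3 - 16) + 14) - 19)*0 = (((-3 - 16) + 14) - 19)*0 = ((-19 + 14) - 19)*0 = (-5 - 19)*0 = -24*0 = 0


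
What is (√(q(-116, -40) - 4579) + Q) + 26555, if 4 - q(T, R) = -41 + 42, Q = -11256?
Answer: 15299 + 4*I*√286 ≈ 15299.0 + 67.646*I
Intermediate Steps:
q(T, R) = 3 (q(T, R) = 4 - (-41 + 42) = 4 - 1*1 = 4 - 1 = 3)
(√(q(-116, -40) - 4579) + Q) + 26555 = (√(3 - 4579) - 11256) + 26555 = (√(-4576) - 11256) + 26555 = (4*I*√286 - 11256) + 26555 = (-11256 + 4*I*√286) + 26555 = 15299 + 4*I*√286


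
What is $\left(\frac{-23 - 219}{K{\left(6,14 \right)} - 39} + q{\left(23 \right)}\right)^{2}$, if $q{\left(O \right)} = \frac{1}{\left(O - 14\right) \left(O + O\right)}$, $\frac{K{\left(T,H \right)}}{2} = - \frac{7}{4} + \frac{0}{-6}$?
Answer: $\frac{40184612521}{1238336100} \approx 32.451$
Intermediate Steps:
$K{\left(T,H \right)} = - \frac{7}{2}$ ($K{\left(T,H \right)} = 2 \left(- \frac{7}{4} + \frac{0}{-6}\right) = 2 \left(\left(-7\right) \frac{1}{4} + 0 \left(- \frac{1}{6}\right)\right) = 2 \left(- \frac{7}{4} + 0\right) = 2 \left(- \frac{7}{4}\right) = - \frac{7}{2}$)
$q{\left(O \right)} = \frac{1}{2 O \left(-14 + O\right)}$ ($q{\left(O \right)} = \frac{1}{\left(-14 + O\right) 2 O} = \frac{1}{2 O \left(-14 + O\right)}$)
$\left(\frac{-23 - 219}{K{\left(6,14 \right)} - 39} + q{\left(23 \right)}\right)^{2} = \left(\frac{-23 - 219}{- \frac{7}{2} - 39} + \frac{1}{2 \cdot 23 \left(-14 + 23\right)}\right)^{2} = \left(- \frac{242}{- \frac{85}{2}} + \frac{1}{2} \cdot \frac{1}{23} \cdot \frac{1}{9}\right)^{2} = \left(\left(-242\right) \left(- \frac{2}{85}\right) + \frac{1}{2} \cdot \frac{1}{23} \cdot \frac{1}{9}\right)^{2} = \left(\frac{484}{85} + \frac{1}{414}\right)^{2} = \left(\frac{200461}{35190}\right)^{2} = \frac{40184612521}{1238336100}$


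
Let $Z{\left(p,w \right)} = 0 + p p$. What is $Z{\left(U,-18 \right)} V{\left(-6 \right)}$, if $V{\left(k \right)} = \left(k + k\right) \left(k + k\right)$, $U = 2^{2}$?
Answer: $2304$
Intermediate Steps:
$U = 4$
$Z{\left(p,w \right)} = p^{2}$ ($Z{\left(p,w \right)} = 0 + p^{2} = p^{2}$)
$V{\left(k \right)} = 4 k^{2}$ ($V{\left(k \right)} = 2 k 2 k = 4 k^{2}$)
$Z{\left(U,-18 \right)} V{\left(-6 \right)} = 4^{2} \cdot 4 \left(-6\right)^{2} = 16 \cdot 4 \cdot 36 = 16 \cdot 144 = 2304$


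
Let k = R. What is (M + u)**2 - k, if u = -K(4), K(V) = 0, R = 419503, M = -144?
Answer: -398767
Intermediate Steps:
k = 419503
u = 0 (u = -1*0 = 0)
(M + u)**2 - k = (-144 + 0)**2 - 1*419503 = (-144)**2 - 419503 = 20736 - 419503 = -398767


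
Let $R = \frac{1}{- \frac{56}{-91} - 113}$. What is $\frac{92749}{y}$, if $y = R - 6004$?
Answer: $- \frac{135506289}{8771857} \approx -15.448$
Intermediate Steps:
$R = - \frac{13}{1461}$ ($R = \frac{1}{\left(-56\right) \left(- \frac{1}{91}\right) - 113} = \frac{1}{\frac{8}{13} - 113} = \frac{1}{- \frac{1461}{13}} = - \frac{13}{1461} \approx -0.008898$)
$y = - \frac{8771857}{1461}$ ($y = - \frac{13}{1461} - 6004 = - \frac{8771857}{1461} \approx -6004.0$)
$\frac{92749}{y} = \frac{92749}{- \frac{8771857}{1461}} = 92749 \left(- \frac{1461}{8771857}\right) = - \frac{135506289}{8771857}$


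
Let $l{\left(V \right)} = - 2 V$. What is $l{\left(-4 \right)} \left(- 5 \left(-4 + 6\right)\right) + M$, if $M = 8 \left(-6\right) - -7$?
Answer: $-121$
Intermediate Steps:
$M = -41$ ($M = -48 + 7 = -41$)
$l{\left(-4 \right)} \left(- 5 \left(-4 + 6\right)\right) + M = \left(-2\right) \left(-4\right) \left(- 5 \left(-4 + 6\right)\right) - 41 = 8 \left(\left(-5\right) 2\right) - 41 = 8 \left(-10\right) - 41 = -80 - 41 = -121$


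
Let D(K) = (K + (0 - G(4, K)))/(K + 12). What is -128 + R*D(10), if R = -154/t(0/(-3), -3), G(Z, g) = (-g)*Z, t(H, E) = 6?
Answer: -559/3 ≈ -186.33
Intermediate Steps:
G(Z, g) = -Z*g
R = -77/3 (R = -154/6 = -154*⅙ = -77/3 ≈ -25.667)
D(K) = 5*K/(12 + K) (D(K) = (K + (0 - (-1)*4*K))/(K + 12) = (K + (0 - (-4)*K))/(12 + K) = (K + (0 + 4*K))/(12 + K) = (K + 4*K)/(12 + K) = (5*K)/(12 + K) = 5*K/(12 + K))
-128 + R*D(10) = -128 - 385*10/(3*(12 + 10)) = -128 - 385*10/(3*22) = -128 - 77/3*25/11 = -128 - 175/3 = -559/3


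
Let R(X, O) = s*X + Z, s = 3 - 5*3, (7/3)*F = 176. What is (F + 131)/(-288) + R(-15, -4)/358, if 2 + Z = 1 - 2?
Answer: -80239/360864 ≈ -0.22235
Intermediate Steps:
F = 528/7 (F = (3/7)*176 = 528/7 ≈ 75.429)
Z = -3 (Z = -2 + (1 - 2) = -2 - 1 = -3)
s = -12 (s = 3 - 15 = -12)
R(X, O) = -3 - 12*X (R(X, O) = -12*X - 3 = -3 - 12*X)
(F + 131)/(-288) + R(-15, -4)/358 = (528/7 + 131)/(-288) + (-3 - 12*(-15))/358 = (1445/7)*(-1/288) + (-3 + 180)*(1/358) = -1445/2016 + 177*(1/358) = -1445/2016 + 177/358 = -80239/360864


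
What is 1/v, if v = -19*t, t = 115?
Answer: -1/2185 ≈ -0.00045767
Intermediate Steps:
v = -2185 (v = -19*115 = -2185)
1/v = 1/(-2185) = -1/2185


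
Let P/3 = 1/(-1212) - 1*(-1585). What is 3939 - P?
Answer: -329663/404 ≈ -816.00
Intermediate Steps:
P = 1921019/404 (P = 3*(1/(-1212) - 1*(-1585)) = 3*(-1/1212 + 1585) = 3*(1921019/1212) = 1921019/404 ≈ 4755.0)
3939 - P = 3939 - 1*1921019/404 = 3939 - 1921019/404 = -329663/404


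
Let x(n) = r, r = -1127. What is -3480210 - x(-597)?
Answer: -3479083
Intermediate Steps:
x(n) = -1127
-3480210 - x(-597) = -3480210 - 1*(-1127) = -3480210 + 1127 = -3479083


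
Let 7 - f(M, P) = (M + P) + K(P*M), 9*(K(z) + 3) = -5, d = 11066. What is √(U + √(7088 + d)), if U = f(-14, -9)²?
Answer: √(91204 + 81*√18154)/9 ≈ 35.507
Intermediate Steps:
K(z) = -32/9 (K(z) = -3 + (⅑)*(-5) = -3 - 5/9 = -32/9)
f(M, P) = 95/9 - M - P (f(M, P) = 7 - ((M + P) - 32/9) = 7 - (-32/9 + M + P) = 7 + (32/9 - M - P) = 95/9 - M - P)
U = 91204/81 (U = (95/9 - 1*(-14) - 1*(-9))² = (95/9 + 14 + 9)² = (302/9)² = 91204/81 ≈ 1126.0)
√(U + √(7088 + d)) = √(91204/81 + √(7088 + 11066)) = √(91204/81 + √18154)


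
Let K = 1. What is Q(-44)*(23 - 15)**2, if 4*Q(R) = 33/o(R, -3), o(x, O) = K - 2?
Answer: -528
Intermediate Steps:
o(x, O) = -1 (o(x, O) = 1 - 2 = -1)
Q(R) = -33/4 (Q(R) = (33/(-1))/4 = (33*(-1))/4 = (1/4)*(-33) = -33/4)
Q(-44)*(23 - 15)**2 = -33*(23 - 15)**2/4 = -33/4*8**2 = -33/4*64 = -528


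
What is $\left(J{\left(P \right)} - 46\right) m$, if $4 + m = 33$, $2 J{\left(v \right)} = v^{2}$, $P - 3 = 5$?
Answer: $-406$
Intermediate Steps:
$P = 8$ ($P = 3 + 5 = 8$)
$J{\left(v \right)} = \frac{v^{2}}{2}$
$m = 29$ ($m = -4 + 33 = 29$)
$\left(J{\left(P \right)} - 46\right) m = \left(\frac{8^{2}}{2} - 46\right) 29 = \left(\frac{1}{2} \cdot 64 - 46\right) 29 = \left(32 - 46\right) 29 = \left(-14\right) 29 = -406$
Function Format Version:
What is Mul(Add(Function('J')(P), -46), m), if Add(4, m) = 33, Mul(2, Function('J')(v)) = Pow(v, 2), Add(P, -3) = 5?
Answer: -406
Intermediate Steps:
P = 8 (P = Add(3, 5) = 8)
Function('J')(v) = Mul(Rational(1, 2), Pow(v, 2))
m = 29 (m = Add(-4, 33) = 29)
Mul(Add(Function('J')(P), -46), m) = Mul(Add(Mul(Rational(1, 2), Pow(8, 2)), -46), 29) = Mul(Add(Mul(Rational(1, 2), 64), -46), 29) = Mul(Add(32, -46), 29) = Mul(-14, 29) = -406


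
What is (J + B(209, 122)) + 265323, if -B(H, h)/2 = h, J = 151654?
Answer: 416733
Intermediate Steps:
B(H, h) = -2*h
(J + B(209, 122)) + 265323 = (151654 - 2*122) + 265323 = (151654 - 244) + 265323 = 151410 + 265323 = 416733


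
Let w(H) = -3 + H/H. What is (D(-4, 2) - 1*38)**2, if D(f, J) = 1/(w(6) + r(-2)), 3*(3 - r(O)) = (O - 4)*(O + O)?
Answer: 71289/49 ≈ 1454.9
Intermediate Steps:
r(O) = 3 - 2*O*(-4 + O)/3 (r(O) = 3 - (O - 4)*(O + O)/3 = 3 - (-4 + O)*2*O/3 = 3 - 2*O*(-4 + O)/3)
w(H) = -2 (w(H) = -3 + 1 = -2)
D(f, J) = -1/7 (D(f, J) = 1/(-2 + (3 - 2/3*(-2)**2 + (8/3)*(-2))) = 1/(-2 + (3 - 2/3*4 - 16/3)) = 1/(-2 + (3 - 8/3 - 16/3)) = 1/(-2 - 5) = 1/(-7) = -1/7)
(D(-4, 2) - 1*38)**2 = (-1/7 - 1*38)**2 = (-1/7 - 38)**2 = (-267/7)**2 = 71289/49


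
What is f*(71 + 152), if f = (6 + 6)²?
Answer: 32112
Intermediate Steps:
f = 144 (f = 12² = 144)
f*(71 + 152) = 144*(71 + 152) = 144*223 = 32112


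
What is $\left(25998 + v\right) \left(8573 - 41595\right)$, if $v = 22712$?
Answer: $-1608501620$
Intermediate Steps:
$\left(25998 + v\right) \left(8573 - 41595\right) = \left(25998 + 22712\right) \left(8573 - 41595\right) = 48710 \left(-33022\right) = -1608501620$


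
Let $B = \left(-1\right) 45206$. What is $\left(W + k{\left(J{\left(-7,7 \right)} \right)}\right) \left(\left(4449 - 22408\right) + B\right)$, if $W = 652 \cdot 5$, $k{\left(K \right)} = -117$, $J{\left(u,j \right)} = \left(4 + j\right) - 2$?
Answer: $-198527595$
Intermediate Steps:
$J{\left(u,j \right)} = 2 + j$
$W = 3260$
$B = -45206$
$\left(W + k{\left(J{\left(-7,7 \right)} \right)}\right) \left(\left(4449 - 22408\right) + B\right) = \left(3260 - 117\right) \left(\left(4449 - 22408\right) - 45206\right) = 3143 \left(\left(4449 - 22408\right) - 45206\right) = 3143 \left(-17959 - 45206\right) = 3143 \left(-63165\right) = -198527595$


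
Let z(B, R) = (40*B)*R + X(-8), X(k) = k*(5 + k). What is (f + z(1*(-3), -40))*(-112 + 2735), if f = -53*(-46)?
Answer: 19048226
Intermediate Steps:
z(B, R) = 24 + 40*B*R (z(B, R) = (40*B)*R - 8*(5 - 8) = 40*B*R - 8*(-3) = 40*B*R + 24 = 24 + 40*B*R)
f = 2438
(f + z(1*(-3), -40))*(-112 + 2735) = (2438 + (24 + 40*(1*(-3))*(-40)))*(-112 + 2735) = (2438 + (24 + 40*(-3)*(-40)))*2623 = (2438 + (24 + 4800))*2623 = (2438 + 4824)*2623 = 7262*2623 = 19048226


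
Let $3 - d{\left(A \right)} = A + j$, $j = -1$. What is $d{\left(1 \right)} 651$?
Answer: $1953$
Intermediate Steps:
$d{\left(A \right)} = 4 - A$ ($d{\left(A \right)} = 3 - \left(A - 1\right) = 3 - \left(-1 + A\right) = 4 - A$)
$d{\left(1 \right)} 651 = \left(4 - 1\right) 651 = 3 \cdot 651 = 1953$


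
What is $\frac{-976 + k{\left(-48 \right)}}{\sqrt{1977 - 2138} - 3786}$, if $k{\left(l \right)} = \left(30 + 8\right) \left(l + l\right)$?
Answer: $\frac{17506464}{14333957} + \frac{4624 i \sqrt{161}}{14333957} \approx 1.2213 + 0.0040932 i$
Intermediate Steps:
$k{\left(l \right)} = 76 l$ ($k{\left(l \right)} = 38 \cdot 2 l = 76 l$)
$\frac{-976 + k{\left(-48 \right)}}{\sqrt{1977 - 2138} - 3786} = \frac{-976 + 76 \left(-48\right)}{\sqrt{1977 - 2138} - 3786} = \frac{-976 - 3648}{\sqrt{-161} - 3786} = - \frac{4624}{i \sqrt{161} - 3786} = - \frac{4624}{-3786 + i \sqrt{161}}$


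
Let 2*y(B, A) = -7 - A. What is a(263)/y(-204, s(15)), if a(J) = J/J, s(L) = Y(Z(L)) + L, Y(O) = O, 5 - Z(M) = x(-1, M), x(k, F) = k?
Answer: -1/14 ≈ -0.071429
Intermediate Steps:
Z(M) = 6 (Z(M) = 5 - 1*(-1) = 5 + 1 = 6)
s(L) = 6 + L
y(B, A) = -7/2 - A/2 (y(B, A) = (-7 - A)/2 = -7/2 - A/2)
a(J) = 1
a(263)/y(-204, s(15)) = 1/(-7/2 - (6 + 15)/2) = 1/(-7/2 - 1/2*21) = 1/(-7/2 - 21/2) = 1/(-14) = 1*(-1/14) = -1/14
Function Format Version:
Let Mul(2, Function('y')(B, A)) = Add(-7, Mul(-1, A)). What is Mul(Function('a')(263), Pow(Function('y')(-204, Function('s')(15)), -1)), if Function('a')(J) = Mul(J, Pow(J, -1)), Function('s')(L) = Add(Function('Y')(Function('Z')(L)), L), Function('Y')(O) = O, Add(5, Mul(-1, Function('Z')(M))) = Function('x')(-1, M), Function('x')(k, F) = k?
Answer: Rational(-1, 14) ≈ -0.071429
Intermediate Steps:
Function('Z')(M) = 6 (Function('Z')(M) = Add(5, Mul(-1, -1)) = Add(5, 1) = 6)
Function('s')(L) = Add(6, L)
Function('y')(B, A) = Add(Rational(-7, 2), Mul(Rational(-1, 2), A)) (Function('y')(B, A) = Mul(Rational(1, 2), Add(-7, Mul(-1, A))) = Add(Rational(-7, 2), Mul(Rational(-1, 2), A)))
Function('a')(J) = 1
Mul(Function('a')(263), Pow(Function('y')(-204, Function('s')(15)), -1)) = Mul(1, Pow(Add(Rational(-7, 2), Mul(Rational(-1, 2), Add(6, 15))), -1)) = Mul(1, Pow(Add(Rational(-7, 2), Mul(Rational(-1, 2), 21)), -1)) = Mul(1, Pow(Add(Rational(-7, 2), Rational(-21, 2)), -1)) = Mul(1, Pow(-14, -1)) = Mul(1, Rational(-1, 14)) = Rational(-1, 14)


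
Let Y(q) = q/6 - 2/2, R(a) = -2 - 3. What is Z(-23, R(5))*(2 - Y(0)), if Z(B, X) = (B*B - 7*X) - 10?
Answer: 1662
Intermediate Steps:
R(a) = -5
Y(q) = -1 + q/6 (Y(q) = q*(1/6) - 2*1/2 = q/6 - 1 = -1 + q/6)
Z(B, X) = -10 + B**2 - 7*X (Z(B, X) = (B**2 - 7*X) - 10 = -10 + B**2 - 7*X)
Z(-23, R(5))*(2 - Y(0)) = (-10 + (-23)**2 - 7*(-5))*(2 - (-1 + (1/6)*0)) = (-10 + 529 + 35)*(2 - (-1 + 0)) = 554*(2 - 1*(-1)) = 554*(2 + 1) = 554*3 = 1662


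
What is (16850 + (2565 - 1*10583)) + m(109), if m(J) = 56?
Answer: 8888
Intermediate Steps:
(16850 + (2565 - 1*10583)) + m(109) = (16850 + (2565 - 1*10583)) + 56 = (16850 + (2565 - 10583)) + 56 = (16850 - 8018) + 56 = 8832 + 56 = 8888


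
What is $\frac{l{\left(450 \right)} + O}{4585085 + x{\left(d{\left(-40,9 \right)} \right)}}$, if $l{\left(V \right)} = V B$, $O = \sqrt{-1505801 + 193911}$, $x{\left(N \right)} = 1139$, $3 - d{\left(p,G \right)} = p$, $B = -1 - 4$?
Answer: $- \frac{1125}{2293112} + \frac{i \sqrt{1311890}}{4586224} \approx -0.0004906 + 0.00024974 i$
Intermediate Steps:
$B = -5$
$d{\left(p,G \right)} = 3 - p$
$O = i \sqrt{1311890}$ ($O = \sqrt{-1311890} = i \sqrt{1311890} \approx 1145.4 i$)
$l{\left(V \right)} = - 5 V$ ($l{\left(V \right)} = V \left(-5\right) = - 5 V$)
$\frac{l{\left(450 \right)} + O}{4585085 + x{\left(d{\left(-40,9 \right)} \right)}} = \frac{\left(-5\right) 450 + i \sqrt{1311890}}{4585085 + 1139} = \frac{-2250 + i \sqrt{1311890}}{4586224} = \left(-2250 + i \sqrt{1311890}\right) \frac{1}{4586224} = - \frac{1125}{2293112} + \frac{i \sqrt{1311890}}{4586224}$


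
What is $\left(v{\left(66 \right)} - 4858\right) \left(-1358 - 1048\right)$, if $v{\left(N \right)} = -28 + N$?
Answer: $11596920$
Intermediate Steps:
$\left(v{\left(66 \right)} - 4858\right) \left(-1358 - 1048\right) = \left(\left(-28 + 66\right) - 4858\right) \left(-1358 - 1048\right) = \left(38 - 4858\right) \left(-2406\right) = \left(-4820\right) \left(-2406\right) = 11596920$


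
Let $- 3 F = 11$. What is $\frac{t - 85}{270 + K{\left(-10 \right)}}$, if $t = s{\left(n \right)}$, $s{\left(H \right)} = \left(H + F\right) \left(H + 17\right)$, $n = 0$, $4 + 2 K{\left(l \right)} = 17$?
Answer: $- \frac{884}{1659} \approx -0.53285$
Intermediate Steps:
$F = - \frac{11}{3}$ ($F = \left(- \frac{1}{3}\right) 11 = - \frac{11}{3} \approx -3.6667$)
$K{\left(l \right)} = \frac{13}{2}$ ($K{\left(l \right)} = -2 + \frac{1}{2} \cdot 17 = -2 + \frac{17}{2} = \frac{13}{2}$)
$s{\left(H \right)} = \left(17 + H\right) \left(- \frac{11}{3} + H\right)$ ($s{\left(H \right)} = \left(H - \frac{11}{3}\right) \left(H + 17\right) = \left(- \frac{11}{3} + H\right) \left(17 + H\right) = \left(17 + H\right) \left(- \frac{11}{3} + H\right)$)
$t = - \frac{187}{3}$ ($t = - \frac{187}{3} + 0^{2} + \frac{40}{3} \cdot 0 = - \frac{187}{3} + 0 + 0 = - \frac{187}{3} \approx -62.333$)
$\frac{t - 85}{270 + K{\left(-10 \right)}} = \frac{- \frac{187}{3} - 85}{270 + \frac{13}{2}} = - \frac{442}{3 \cdot \frac{553}{2}} = \left(- \frac{442}{3}\right) \frac{2}{553} = - \frac{884}{1659}$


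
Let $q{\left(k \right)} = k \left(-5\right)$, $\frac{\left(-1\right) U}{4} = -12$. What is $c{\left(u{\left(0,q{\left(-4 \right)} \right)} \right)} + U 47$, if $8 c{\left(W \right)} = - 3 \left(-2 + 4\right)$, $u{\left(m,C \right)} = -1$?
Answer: $\frac{9021}{4} \approx 2255.3$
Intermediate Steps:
$U = 48$ ($U = \left(-4\right) \left(-12\right) = 48$)
$q{\left(k \right)} = - 5 k$
$c{\left(W \right)} = - \frac{3}{4}$ ($c{\left(W \right)} = \frac{\left(-3\right) \left(-2 + 4\right)}{8} = \frac{\left(-3\right) 2}{8} = \frac{1}{8} \left(-6\right) = - \frac{3}{4}$)
$c{\left(u{\left(0,q{\left(-4 \right)} \right)} \right)} + U 47 = - \frac{3}{4} + 48 \cdot 47 = - \frac{3}{4} + 2256 = \frac{9021}{4}$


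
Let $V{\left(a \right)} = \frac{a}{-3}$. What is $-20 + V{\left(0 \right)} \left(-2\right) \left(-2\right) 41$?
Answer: $-20$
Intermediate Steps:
$V{\left(a \right)} = - \frac{a}{3}$ ($V{\left(a \right)} = a \left(- \frac{1}{3}\right) = - \frac{a}{3}$)
$-20 + V{\left(0 \right)} \left(-2\right) \left(-2\right) 41 = -20 + \left(- \frac{1}{3}\right) 0 \left(-2\right) \left(-2\right) 41 = -20 + 0 \left(-2\right) \left(-2\right) 41 = -20 + 0 \left(-2\right) 41 = -20 + 0 \cdot 41 = -20 + 0 = -20$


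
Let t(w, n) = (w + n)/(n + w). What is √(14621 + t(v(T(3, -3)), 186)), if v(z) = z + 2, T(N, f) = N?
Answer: √14622 ≈ 120.92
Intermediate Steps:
v(z) = 2 + z
t(w, n) = 1 (t(w, n) = (n + w)/(n + w) = 1)
√(14621 + t(v(T(3, -3)), 186)) = √(14621 + 1) = √14622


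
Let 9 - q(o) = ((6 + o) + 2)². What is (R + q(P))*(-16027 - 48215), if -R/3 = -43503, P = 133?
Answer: -7107542154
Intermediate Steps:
R = 130509 (R = -3*(-43503) = 130509)
q(o) = 9 - (8 + o)² (q(o) = 9 - ((6 + o) + 2)² = 9 - (8 + o)²)
(R + q(P))*(-16027 - 48215) = (130509 + (9 - (8 + 133)²))*(-16027 - 48215) = (130509 + (9 - 1*141²))*(-64242) = (130509 + (9 - 1*19881))*(-64242) = (130509 + (9 - 19881))*(-64242) = (130509 - 19872)*(-64242) = 110637*(-64242) = -7107542154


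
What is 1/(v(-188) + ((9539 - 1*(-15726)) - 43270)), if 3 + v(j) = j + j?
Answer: -1/18384 ≈ -5.4395e-5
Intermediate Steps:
v(j) = -3 + 2*j (v(j) = -3 + (j + j) = -3 + 2*j)
1/(v(-188) + ((9539 - 1*(-15726)) - 43270)) = 1/((-3 + 2*(-188)) + ((9539 - 1*(-15726)) - 43270)) = 1/((-3 - 376) + ((9539 + 15726) - 43270)) = 1/(-379 + (25265 - 43270)) = 1/(-379 - 18005) = 1/(-18384) = -1/18384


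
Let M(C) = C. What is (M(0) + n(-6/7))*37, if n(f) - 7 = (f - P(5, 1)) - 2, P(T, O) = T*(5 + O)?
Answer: -6697/7 ≈ -956.71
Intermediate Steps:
n(f) = -25 + f (n(f) = 7 + ((f - 5*(5 + 1)) - 2) = 7 + ((f - 5*6) - 2) = 7 + ((f - 1*30) - 2) = 7 + ((f - 30) - 2) = 7 + ((-30 + f) - 2) = 7 + (-32 + f) = -25 + f)
(M(0) + n(-6/7))*37 = (0 + (-25 - 6/7))*37 = (0 - 181/7)*37 = -181/7*37 = -6697/7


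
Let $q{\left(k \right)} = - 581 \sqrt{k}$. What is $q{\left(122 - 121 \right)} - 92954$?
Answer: $-93535$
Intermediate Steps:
$q{\left(122 - 121 \right)} - 92954 = - 581 \sqrt{122 - 121} - 92954 = - 581 \sqrt{1} - 92954 = \left(-581\right) 1 - 92954 = -581 - 92954 = -93535$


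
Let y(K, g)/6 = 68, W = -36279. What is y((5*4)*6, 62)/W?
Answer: -136/12093 ≈ -0.011246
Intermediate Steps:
y(K, g) = 408 (y(K, g) = 6*68 = 408)
y((5*4)*6, 62)/W = 408/(-36279) = 408*(-1/36279) = -136/12093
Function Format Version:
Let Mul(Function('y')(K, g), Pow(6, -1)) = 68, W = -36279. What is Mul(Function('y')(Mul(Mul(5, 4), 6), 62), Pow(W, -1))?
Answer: Rational(-136, 12093) ≈ -0.011246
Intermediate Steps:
Function('y')(K, g) = 408 (Function('y')(K, g) = Mul(6, 68) = 408)
Mul(Function('y')(Mul(Mul(5, 4), 6), 62), Pow(W, -1)) = Mul(408, Pow(-36279, -1)) = Mul(408, Rational(-1, 36279)) = Rational(-136, 12093)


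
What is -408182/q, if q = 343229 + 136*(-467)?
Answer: -408182/279717 ≈ -1.4593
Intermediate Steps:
q = 279717 (q = 343229 - 63512 = 279717)
-408182/q = -408182/279717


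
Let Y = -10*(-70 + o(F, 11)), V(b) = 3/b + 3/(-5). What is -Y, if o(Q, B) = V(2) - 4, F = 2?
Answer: -731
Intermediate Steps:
V(b) = -⅗ + 3/b (V(b) = 3/b + 3*(-⅕) = 3/b - ⅗ = -⅗ + 3/b)
o(Q, B) = -31/10 (o(Q, B) = (-⅗ + 3/2) - 4 = 9/10 - 4 = -31/10)
Y = 731 (Y = -10*(-70 - 31/10) = -10*(-731/10) = 731)
-Y = -1*731 = -731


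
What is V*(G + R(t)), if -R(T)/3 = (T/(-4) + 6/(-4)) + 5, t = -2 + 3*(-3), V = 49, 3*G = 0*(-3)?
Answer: -3675/4 ≈ -918.75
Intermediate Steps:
G = 0 (G = (0*(-3))/3 = (⅓)*0 = 0)
t = -11 (t = -2 - 9 = -11)
R(T) = -21/2 + 3*T/4 (R(T) = -3*((T/(-4) + 6/(-4)) + 5) = -3*((T*(-¼) + 6*(-¼)) + 5) = -3*((-T/4 - 3/2) + 5) = -3*((-3/2 - T/4) + 5) = -3*(7/2 - T/4) = -21/2 + 3*T/4)
V*(G + R(t)) = 49*(0 + (-21/2 + (¾)*(-11))) = 49*(0 + (-21/2 - 33/4)) = 49*(0 - 75/4) = 49*(-75/4) = -3675/4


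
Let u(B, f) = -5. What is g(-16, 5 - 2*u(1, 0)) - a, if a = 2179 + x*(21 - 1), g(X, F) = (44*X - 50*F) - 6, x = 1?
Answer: -3659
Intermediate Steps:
g(X, F) = -6 - 50*F + 44*X (g(X, F) = (-50*F + 44*X) - 6 = -6 - 50*F + 44*X)
a = 2199 (a = 2179 + 1*(21 - 1) = 2179 + 1*20 = 2179 + 20 = 2199)
g(-16, 5 - 2*u(1, 0)) - a = (-6 - 50*(5 - 2*(-5)) + 44*(-16)) - 1*2199 = (-6 - 50*(5 + 10) - 704) - 2199 = (-6 - 50*15 - 704) - 2199 = (-6 - 750 - 704) - 2199 = -1460 - 2199 = -3659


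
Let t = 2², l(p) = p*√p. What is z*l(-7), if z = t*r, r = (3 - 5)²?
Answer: -112*I*√7 ≈ -296.32*I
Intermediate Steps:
l(p) = p^(3/2)
r = 4 (r = (-2)² = 4)
t = 4
z = 16 (z = 4*4 = 16)
z*l(-7) = 16*(-7)^(3/2) = 16*(-7*I*√7) = -112*I*√7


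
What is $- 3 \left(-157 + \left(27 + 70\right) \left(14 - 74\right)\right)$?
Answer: $17931$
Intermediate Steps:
$- 3 \left(-157 + \left(27 + 70\right) \left(14 - 74\right)\right) = - 3 \left(-157 + 97 \left(-60\right)\right) = - 3 \left(-157 - 5820\right) = \left(-3\right) \left(-5977\right) = 17931$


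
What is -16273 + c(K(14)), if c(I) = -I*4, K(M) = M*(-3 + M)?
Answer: -16889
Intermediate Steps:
c(I) = -4*I
-16273 + c(K(14)) = -16273 - 56*(-3 + 14) = -16273 - 56*11 = -16273 - 4*154 = -16273 - 616 = -16889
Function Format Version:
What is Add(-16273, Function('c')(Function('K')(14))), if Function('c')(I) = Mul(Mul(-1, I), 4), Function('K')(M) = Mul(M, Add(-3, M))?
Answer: -16889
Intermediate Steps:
Function('c')(I) = Mul(-4, I)
Add(-16273, Function('c')(Function('K')(14))) = Add(-16273, Mul(-4, Mul(14, Add(-3, 14)))) = Add(-16273, Mul(-4, Mul(14, 11))) = Add(-16273, Mul(-4, 154)) = Add(-16273, -616) = -16889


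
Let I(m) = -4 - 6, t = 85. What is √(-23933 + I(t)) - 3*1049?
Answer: -3147 + I*√23943 ≈ -3147.0 + 154.74*I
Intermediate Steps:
I(m) = -10
√(-23933 + I(t)) - 3*1049 = √(-23933 - 10) - 3*1049 = √(-23943) - 1*3147 = I*√23943 - 3147 = -3147 + I*√23943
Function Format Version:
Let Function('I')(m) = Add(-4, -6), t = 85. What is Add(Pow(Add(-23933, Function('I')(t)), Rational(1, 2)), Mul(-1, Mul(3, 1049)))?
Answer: Add(-3147, Mul(I, Pow(23943, Rational(1, 2)))) ≈ Add(-3147.0, Mul(154.74, I))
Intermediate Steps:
Function('I')(m) = -10
Add(Pow(Add(-23933, Function('I')(t)), Rational(1, 2)), Mul(-1, Mul(3, 1049))) = Add(Pow(Add(-23933, -10), Rational(1, 2)), Mul(-1, Mul(3, 1049))) = Add(Pow(-23943, Rational(1, 2)), Mul(-1, 3147)) = Add(Mul(I, Pow(23943, Rational(1, 2))), -3147) = Add(-3147, Mul(I, Pow(23943, Rational(1, 2))))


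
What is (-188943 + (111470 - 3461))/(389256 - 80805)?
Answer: -26978/102817 ≈ -0.26239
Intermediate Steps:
(-188943 + (111470 - 3461))/(389256 - 80805) = (-188943 + 108009)/308451 = -80934*1/308451 = -26978/102817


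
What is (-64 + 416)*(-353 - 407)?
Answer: -267520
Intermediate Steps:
(-64 + 416)*(-353 - 407) = 352*(-760) = -267520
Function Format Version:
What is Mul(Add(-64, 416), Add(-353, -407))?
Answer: -267520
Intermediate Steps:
Mul(Add(-64, 416), Add(-353, -407)) = Mul(352, -760) = -267520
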